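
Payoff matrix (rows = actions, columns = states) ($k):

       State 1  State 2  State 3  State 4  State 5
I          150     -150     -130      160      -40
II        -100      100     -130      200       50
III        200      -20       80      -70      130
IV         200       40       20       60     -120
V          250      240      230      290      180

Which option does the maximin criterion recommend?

V

Row minima: I=-150, II=-130, III=-70, IV=-120, V=180
Best worst-case = 180 → V.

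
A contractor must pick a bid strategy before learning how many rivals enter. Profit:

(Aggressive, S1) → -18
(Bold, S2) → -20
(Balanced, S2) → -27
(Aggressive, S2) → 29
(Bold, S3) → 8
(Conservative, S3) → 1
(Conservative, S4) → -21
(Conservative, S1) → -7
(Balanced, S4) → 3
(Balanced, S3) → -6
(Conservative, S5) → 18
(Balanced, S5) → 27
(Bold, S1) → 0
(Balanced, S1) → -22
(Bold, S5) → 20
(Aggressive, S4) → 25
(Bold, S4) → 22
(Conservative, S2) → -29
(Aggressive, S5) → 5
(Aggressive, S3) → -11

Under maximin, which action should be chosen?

Row minima: Conservative=-29, Balanced=-27, Aggressive=-18, Bold=-20
Best worst-case = -18 → Aggressive.

Aggressive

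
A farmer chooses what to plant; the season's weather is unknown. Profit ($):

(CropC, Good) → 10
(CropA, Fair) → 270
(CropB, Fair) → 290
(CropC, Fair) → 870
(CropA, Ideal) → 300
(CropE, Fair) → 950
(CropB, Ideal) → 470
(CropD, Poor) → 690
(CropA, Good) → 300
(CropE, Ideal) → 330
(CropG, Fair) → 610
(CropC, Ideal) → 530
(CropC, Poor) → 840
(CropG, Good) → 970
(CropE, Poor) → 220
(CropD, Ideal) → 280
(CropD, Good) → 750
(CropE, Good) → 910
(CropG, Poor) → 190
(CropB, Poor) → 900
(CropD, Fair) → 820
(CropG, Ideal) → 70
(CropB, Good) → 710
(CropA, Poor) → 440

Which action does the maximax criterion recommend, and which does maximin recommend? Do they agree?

Row maxima: CropE=950, CropD=820, CropB=900, CropA=440, CropG=970, CropC=870
Best best-case = 970 → CropG.
Row minima: CropE=220, CropD=280, CropB=290, CropA=270, CropG=70, CropC=10
Best worst-case = 290 → CropB.

maximax → CropG; maximin → CropB (disagree)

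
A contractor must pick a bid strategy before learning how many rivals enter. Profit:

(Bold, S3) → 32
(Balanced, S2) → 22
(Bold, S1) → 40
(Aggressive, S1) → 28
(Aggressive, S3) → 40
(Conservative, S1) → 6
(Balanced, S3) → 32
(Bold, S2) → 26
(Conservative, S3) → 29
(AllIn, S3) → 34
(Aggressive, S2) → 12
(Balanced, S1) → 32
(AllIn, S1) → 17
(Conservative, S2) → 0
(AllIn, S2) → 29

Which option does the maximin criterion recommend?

Row minima: Conservative=0, Balanced=22, Aggressive=12, Bold=26, AllIn=17
Best worst-case = 26 → Bold.

Bold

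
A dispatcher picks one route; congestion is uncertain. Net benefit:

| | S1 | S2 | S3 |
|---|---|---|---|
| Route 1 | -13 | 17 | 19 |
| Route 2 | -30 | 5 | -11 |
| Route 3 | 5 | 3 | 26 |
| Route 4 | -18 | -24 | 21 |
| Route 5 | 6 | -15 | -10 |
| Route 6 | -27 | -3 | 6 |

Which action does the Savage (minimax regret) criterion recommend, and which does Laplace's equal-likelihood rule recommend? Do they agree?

minimax regret → Route 3; laplace → Route 3 (agree)

Column bests: S1=6, S2=17, S3=26.
Route 1 regrets: 19, 0, 7 → max 19
Route 2 regrets: 36, 12, 37 → max 37
Route 3 regrets: 1, 14, 0 → max 14
Route 4 regrets: 24, 41, 5 → max 41
Route 5 regrets: 0, 32, 36 → max 36
Route 6 regrets: 33, 20, 20 → max 33
Smallest max regret = 14 → Route 3.
Row averages: Route 1=23/3, Route 2=-12, Route 3=34/3, Route 4=-7, Route 5=-19/3, Route 6=-8
Highest average = 34/3 → Route 3.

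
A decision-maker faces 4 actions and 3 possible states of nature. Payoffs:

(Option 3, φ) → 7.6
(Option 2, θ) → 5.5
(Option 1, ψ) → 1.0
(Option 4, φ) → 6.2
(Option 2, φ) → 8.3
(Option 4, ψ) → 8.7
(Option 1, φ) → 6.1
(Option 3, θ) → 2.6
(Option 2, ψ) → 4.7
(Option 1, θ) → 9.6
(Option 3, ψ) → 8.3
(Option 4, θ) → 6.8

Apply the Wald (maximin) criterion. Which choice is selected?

Option 4

Row minima: Option 1=1.0, Option 2=4.7, Option 3=2.6, Option 4=6.2
Best worst-case = 6.2 → Option 4.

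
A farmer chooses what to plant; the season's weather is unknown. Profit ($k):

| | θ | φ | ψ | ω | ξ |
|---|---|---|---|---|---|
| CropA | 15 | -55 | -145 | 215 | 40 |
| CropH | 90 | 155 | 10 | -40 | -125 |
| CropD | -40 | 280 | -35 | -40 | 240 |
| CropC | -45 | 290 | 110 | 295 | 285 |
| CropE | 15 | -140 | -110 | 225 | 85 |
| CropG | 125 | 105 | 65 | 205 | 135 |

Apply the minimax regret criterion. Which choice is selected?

Column bests: θ=125, φ=290, ψ=110, ω=295, ξ=285.
CropA regrets: 110, 345, 255, 80, 245 → max 345
CropH regrets: 35, 135, 100, 335, 410 → max 410
CropD regrets: 165, 10, 145, 335, 45 → max 335
CropC regrets: 170, 0, 0, 0, 0 → max 170
CropE regrets: 110, 430, 220, 70, 200 → max 430
CropG regrets: 0, 185, 45, 90, 150 → max 185
Smallest max regret = 170 → CropC.

CropC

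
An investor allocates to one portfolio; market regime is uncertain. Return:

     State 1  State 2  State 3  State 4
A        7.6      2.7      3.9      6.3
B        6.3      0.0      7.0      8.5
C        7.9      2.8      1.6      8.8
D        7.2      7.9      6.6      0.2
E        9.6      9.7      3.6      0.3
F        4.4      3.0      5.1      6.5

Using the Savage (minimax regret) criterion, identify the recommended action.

F

Column bests: State 1=9.6, State 2=9.7, State 3=7.0, State 4=8.8.
A regrets: 2.0, 7.0, 3.1, 2.5 → max 7.0
B regrets: 3.3, 9.7, 0.0, 0.3 → max 9.7
C regrets: 1.7, 6.9, 5.4, 0.0 → max 6.9
D regrets: 2.4, 1.8, 0.4, 8.6 → max 8.6
E regrets: 0.0, 0.0, 3.4, 8.5 → max 8.5
F regrets: 5.2, 6.7, 1.9, 2.3 → max 6.7
Smallest max regret = 6.7 → F.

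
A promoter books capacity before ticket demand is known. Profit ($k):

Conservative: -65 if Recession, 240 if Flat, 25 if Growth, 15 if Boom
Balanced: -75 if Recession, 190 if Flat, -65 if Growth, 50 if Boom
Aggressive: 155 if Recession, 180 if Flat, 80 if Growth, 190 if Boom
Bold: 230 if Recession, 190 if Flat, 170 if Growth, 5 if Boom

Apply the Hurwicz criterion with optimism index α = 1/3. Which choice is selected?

Aggressive

Conservative: 1/3·240 + 2/3·(-65) = 110/3
Balanced: 1/3·190 + 2/3·(-75) = 40/3
Aggressive: 1/3·190 + 2/3·80 = 350/3
Bold: 1/3·230 + 2/3·5 = 80
Highest Hurwicz score = 350/3 → Aggressive.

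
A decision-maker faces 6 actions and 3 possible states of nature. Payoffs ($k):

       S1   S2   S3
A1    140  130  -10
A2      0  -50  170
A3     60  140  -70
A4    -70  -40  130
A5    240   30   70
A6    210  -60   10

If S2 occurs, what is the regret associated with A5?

Best payoff under S2 is 140.
Regret = 140 − 30 = 110.

110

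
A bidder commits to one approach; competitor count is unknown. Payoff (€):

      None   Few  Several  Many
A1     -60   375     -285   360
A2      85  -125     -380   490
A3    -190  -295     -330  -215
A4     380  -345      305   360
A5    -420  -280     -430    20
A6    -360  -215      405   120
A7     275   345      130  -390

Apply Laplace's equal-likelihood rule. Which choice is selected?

Row averages: A1=97.5, A2=17.5, A3=-257.5, A4=175, A5=-277.5, A6=-12.5, A7=90
Highest average = 175 → A4.

A4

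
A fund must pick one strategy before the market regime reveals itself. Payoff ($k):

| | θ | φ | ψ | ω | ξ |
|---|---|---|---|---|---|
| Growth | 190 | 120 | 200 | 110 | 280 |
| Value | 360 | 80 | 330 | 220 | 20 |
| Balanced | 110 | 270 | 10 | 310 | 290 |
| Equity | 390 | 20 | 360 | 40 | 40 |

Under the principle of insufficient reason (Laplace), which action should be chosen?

Value

Row averages: Growth=180, Value=202, Balanced=198, Equity=170
Highest average = 202 → Value.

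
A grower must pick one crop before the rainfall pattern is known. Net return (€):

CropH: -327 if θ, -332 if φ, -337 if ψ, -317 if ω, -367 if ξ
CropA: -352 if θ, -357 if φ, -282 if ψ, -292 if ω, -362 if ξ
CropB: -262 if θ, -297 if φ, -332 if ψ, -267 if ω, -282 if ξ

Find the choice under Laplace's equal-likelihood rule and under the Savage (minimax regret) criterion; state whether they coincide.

laplace → CropB; minimax regret → CropB (agree)

Row averages: CropH=-336, CropA=-329, CropB=-288
Highest average = -288 → CropB.
Column bests: θ=-262, φ=-297, ψ=-282, ω=-267, ξ=-282.
CropH regrets: 65, 35, 55, 50, 85 → max 85
CropA regrets: 90, 60, 0, 25, 80 → max 90
CropB regrets: 0, 0, 50, 0, 0 → max 50
Smallest max regret = 50 → CropB.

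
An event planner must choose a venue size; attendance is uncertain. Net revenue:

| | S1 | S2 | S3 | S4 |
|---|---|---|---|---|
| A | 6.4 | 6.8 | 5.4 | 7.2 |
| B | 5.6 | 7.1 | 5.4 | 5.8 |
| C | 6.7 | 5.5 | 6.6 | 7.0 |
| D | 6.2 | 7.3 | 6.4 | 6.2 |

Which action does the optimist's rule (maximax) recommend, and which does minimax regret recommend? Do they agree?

Row maxima: A=7.2, B=7.1, C=7.0, D=7.3
Best best-case = 7.3 → D.
Column bests: S1=6.7, S2=7.3, S3=6.6, S4=7.2.
A regrets: 0.3, 0.5, 1.2, 0.0 → max 1.2
B regrets: 1.1, 0.2, 1.2, 1.4 → max 1.4
C regrets: 0.0, 1.8, 0.0, 0.2 → max 1.8
D regrets: 0.5, 0.0, 0.2, 1.0 → max 1.0
Smallest max regret = 1.0 → D.

maximax → D; minimax regret → D (agree)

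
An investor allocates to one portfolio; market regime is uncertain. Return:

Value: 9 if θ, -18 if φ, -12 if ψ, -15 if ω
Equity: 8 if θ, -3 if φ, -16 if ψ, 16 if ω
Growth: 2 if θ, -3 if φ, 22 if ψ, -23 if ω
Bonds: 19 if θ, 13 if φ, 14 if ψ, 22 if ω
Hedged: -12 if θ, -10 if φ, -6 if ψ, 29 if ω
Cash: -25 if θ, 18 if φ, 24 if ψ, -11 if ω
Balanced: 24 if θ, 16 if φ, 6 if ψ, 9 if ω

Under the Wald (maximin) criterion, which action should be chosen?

Row minima: Value=-18, Equity=-16, Growth=-23, Bonds=13, Hedged=-12, Cash=-25, Balanced=6
Best worst-case = 13 → Bonds.

Bonds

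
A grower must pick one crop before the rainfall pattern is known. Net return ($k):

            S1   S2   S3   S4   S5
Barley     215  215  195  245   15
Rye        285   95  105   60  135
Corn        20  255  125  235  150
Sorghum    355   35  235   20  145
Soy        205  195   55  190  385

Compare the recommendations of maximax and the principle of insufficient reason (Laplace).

maximax → Soy; laplace → Soy (agree)

Row maxima: Barley=245, Rye=285, Corn=255, Sorghum=355, Soy=385
Best best-case = 385 → Soy.
Row averages: Barley=177, Rye=136, Corn=157, Sorghum=158, Soy=206
Highest average = 206 → Soy.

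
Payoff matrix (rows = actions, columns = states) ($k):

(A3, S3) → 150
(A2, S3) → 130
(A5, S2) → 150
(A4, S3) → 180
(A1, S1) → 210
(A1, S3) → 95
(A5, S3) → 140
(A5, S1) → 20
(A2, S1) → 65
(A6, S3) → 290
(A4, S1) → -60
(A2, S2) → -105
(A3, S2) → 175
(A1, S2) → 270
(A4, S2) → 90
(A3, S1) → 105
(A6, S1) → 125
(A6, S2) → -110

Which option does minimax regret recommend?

Column bests: S1=210, S2=270, S3=290.
A1 regrets: 0, 0, 195 → max 195
A2 regrets: 145, 375, 160 → max 375
A3 regrets: 105, 95, 140 → max 140
A4 regrets: 270, 180, 110 → max 270
A5 regrets: 190, 120, 150 → max 190
A6 regrets: 85, 380, 0 → max 380
Smallest max regret = 140 → A3.

A3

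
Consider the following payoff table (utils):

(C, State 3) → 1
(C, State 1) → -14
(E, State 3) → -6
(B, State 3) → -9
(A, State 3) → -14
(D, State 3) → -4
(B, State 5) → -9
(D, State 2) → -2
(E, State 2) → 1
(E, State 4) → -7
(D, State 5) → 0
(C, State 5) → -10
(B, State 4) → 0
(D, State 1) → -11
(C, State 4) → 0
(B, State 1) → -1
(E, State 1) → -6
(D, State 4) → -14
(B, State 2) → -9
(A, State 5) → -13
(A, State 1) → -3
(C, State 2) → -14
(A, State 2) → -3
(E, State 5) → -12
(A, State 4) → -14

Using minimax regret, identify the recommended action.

B

Column bests: State 1=-1, State 2=1, State 3=1, State 4=0, State 5=0.
A regrets: 2, 4, 15, 14, 13 → max 15
B regrets: 0, 10, 10, 0, 9 → max 10
C regrets: 13, 15, 0, 0, 10 → max 15
D regrets: 10, 3, 5, 14, 0 → max 14
E regrets: 5, 0, 7, 7, 12 → max 12
Smallest max regret = 10 → B.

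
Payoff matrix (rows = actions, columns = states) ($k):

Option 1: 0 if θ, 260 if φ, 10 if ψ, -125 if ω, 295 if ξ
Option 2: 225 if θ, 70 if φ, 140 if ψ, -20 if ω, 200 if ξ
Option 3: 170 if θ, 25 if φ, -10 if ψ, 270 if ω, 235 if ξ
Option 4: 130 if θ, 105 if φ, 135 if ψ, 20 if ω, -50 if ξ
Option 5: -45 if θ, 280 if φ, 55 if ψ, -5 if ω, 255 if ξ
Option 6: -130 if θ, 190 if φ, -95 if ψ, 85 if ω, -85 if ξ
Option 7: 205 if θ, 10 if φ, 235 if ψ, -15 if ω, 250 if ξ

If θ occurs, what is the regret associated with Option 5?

Best payoff under θ is 225.
Regret = 225 − (-45) = 270.

270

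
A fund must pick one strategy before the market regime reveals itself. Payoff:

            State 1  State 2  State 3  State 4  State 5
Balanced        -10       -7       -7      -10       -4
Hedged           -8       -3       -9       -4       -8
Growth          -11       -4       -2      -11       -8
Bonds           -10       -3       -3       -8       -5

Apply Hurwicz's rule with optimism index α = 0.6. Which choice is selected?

Balanced: 0.6·(-4) + 0.4·(-10) = -6.4
Hedged: 0.6·(-3) + 0.4·(-9) = -5.4
Growth: 0.6·(-2) + 0.4·(-11) = -5.6
Bonds: 0.6·(-3) + 0.4·(-10) = -5.8
Highest Hurwicz score = -5.4 → Hedged.

Hedged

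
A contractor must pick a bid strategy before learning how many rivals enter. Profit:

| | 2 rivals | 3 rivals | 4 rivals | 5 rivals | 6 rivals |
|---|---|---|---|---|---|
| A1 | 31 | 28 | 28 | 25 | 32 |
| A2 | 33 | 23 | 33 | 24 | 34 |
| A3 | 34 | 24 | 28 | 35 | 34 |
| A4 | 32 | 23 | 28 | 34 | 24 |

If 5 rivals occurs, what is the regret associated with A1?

10

Best payoff under 5 rivals is 35.
Regret = 35 − 25 = 10.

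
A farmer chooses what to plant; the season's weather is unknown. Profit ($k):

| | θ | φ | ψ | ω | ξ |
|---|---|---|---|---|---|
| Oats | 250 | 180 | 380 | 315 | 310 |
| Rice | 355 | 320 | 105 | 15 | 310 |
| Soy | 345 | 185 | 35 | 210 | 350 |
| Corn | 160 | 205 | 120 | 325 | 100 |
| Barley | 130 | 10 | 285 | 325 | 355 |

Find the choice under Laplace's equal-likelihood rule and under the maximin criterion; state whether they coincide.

laplace → Oats; maximin → Oats (agree)

Row averages: Oats=287, Rice=221, Soy=225, Corn=182, Barley=221
Highest average = 287 → Oats.
Row minima: Oats=180, Rice=15, Soy=35, Corn=100, Barley=10
Best worst-case = 180 → Oats.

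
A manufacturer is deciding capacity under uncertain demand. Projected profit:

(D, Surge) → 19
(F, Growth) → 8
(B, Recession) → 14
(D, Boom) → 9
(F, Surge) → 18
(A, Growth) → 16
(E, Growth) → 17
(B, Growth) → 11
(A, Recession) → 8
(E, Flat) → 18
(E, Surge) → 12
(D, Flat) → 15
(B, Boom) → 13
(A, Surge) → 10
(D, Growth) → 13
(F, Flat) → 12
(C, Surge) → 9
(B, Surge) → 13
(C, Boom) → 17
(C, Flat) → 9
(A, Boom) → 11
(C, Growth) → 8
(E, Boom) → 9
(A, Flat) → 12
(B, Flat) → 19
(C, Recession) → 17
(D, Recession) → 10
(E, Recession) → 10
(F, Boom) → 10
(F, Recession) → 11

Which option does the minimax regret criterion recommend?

B

Column bests: Recession=17, Flat=19, Growth=17, Boom=17, Surge=19.
A regrets: 9, 7, 1, 6, 9 → max 9
B regrets: 3, 0, 6, 4, 6 → max 6
C regrets: 0, 10, 9, 0, 10 → max 10
D regrets: 7, 4, 4, 8, 0 → max 8
E regrets: 7, 1, 0, 8, 7 → max 8
F regrets: 6, 7, 9, 7, 1 → max 9
Smallest max regret = 6 → B.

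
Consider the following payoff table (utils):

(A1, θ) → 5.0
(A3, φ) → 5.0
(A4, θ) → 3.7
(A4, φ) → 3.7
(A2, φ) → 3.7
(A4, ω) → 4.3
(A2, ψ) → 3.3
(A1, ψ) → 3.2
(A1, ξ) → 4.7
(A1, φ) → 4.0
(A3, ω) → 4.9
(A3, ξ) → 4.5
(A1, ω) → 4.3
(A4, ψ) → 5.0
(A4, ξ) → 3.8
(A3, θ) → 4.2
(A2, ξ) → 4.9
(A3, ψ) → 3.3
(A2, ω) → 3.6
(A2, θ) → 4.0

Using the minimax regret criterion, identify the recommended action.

Column bests: θ=5.0, φ=5.0, ψ=5.0, ω=4.9, ξ=4.9.
A1 regrets: 0.0, 1.0, 1.8, 0.6, 0.2 → max 1.8
A2 regrets: 1.0, 1.3, 1.7, 1.3, 0.0 → max 1.7
A3 regrets: 0.8, 0.0, 1.7, 0.0, 0.4 → max 1.7
A4 regrets: 1.3, 1.3, 0.0, 0.6, 1.1 → max 1.3
Smallest max regret = 1.3 → A4.

A4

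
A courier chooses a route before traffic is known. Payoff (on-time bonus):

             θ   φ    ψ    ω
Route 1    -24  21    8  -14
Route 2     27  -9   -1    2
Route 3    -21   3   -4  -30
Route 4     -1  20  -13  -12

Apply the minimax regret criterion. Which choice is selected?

Column bests: θ=27, φ=21, ψ=8, ω=2.
Route 1 regrets: 51, 0, 0, 16 → max 51
Route 2 regrets: 0, 30, 9, 0 → max 30
Route 3 regrets: 48, 18, 12, 32 → max 48
Route 4 regrets: 28, 1, 21, 14 → max 28
Smallest max regret = 28 → Route 4.

Route 4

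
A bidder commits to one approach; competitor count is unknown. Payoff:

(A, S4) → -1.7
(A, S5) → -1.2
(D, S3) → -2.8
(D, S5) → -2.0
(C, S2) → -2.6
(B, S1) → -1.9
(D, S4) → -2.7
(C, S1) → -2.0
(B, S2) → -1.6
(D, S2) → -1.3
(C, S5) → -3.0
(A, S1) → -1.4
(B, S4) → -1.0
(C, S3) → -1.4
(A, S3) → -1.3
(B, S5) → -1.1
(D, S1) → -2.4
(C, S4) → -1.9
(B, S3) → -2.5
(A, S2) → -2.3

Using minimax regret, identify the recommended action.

A

Column bests: S1=-1.4, S2=-1.3, S3=-1.3, S4=-1.0, S5=-1.1.
A regrets: 0.0, 1.0, 0.0, 0.7, 0.1 → max 1.0
B regrets: 0.5, 0.3, 1.2, 0.0, 0.0 → max 1.2
C regrets: 0.6, 1.3, 0.1, 0.9, 1.9 → max 1.9
D regrets: 1.0, 0.0, 1.5, 1.7, 0.9 → max 1.7
Smallest max regret = 1.0 → A.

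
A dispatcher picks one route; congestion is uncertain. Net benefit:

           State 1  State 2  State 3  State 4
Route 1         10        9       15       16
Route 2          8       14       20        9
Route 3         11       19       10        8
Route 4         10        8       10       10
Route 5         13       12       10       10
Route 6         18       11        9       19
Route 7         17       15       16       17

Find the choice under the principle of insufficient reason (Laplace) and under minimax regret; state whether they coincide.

Row averages: Route 1=12.5, Route 2=12.75, Route 3=12, Route 4=9.5, Route 5=11.25, Route 6=14.25, Route 7=16.25
Highest average = 16.25 → Route 7.
Column bests: State 1=18, State 2=19, State 3=20, State 4=19.
Route 1 regrets: 8, 10, 5, 3 → max 10
Route 2 regrets: 10, 5, 0, 10 → max 10
Route 3 regrets: 7, 0, 10, 11 → max 11
Route 4 regrets: 8, 11, 10, 9 → max 11
Route 5 regrets: 5, 7, 10, 9 → max 10
Route 6 regrets: 0, 8, 11, 0 → max 11
Route 7 regrets: 1, 4, 4, 2 → max 4
Smallest max regret = 4 → Route 7.

laplace → Route 7; minimax regret → Route 7 (agree)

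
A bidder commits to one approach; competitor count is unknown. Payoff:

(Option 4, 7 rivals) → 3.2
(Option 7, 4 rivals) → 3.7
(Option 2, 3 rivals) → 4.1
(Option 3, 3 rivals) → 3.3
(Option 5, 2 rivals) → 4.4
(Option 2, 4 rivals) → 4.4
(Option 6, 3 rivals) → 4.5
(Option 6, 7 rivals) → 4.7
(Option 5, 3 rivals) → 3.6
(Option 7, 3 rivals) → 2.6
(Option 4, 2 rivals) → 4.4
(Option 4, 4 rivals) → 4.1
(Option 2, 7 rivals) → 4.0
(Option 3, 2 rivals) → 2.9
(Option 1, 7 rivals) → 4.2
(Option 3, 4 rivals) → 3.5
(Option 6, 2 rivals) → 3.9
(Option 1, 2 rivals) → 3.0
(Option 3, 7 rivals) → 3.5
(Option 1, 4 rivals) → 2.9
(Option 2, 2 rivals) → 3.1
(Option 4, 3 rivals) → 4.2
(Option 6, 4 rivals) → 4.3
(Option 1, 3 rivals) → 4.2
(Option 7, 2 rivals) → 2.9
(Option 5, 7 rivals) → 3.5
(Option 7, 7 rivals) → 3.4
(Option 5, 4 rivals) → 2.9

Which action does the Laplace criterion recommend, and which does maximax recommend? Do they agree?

laplace → Option 6; maximax → Option 6 (agree)

Row averages: Option 1=3.575, Option 2=3.9, Option 3=3.3, Option 4=3.975, Option 5=3.6, Option 6=4.35, Option 7=3.15
Highest average = 4.35 → Option 6.
Row maxima: Option 1=4.2, Option 2=4.4, Option 3=3.5, Option 4=4.4, Option 5=4.4, Option 6=4.7, Option 7=3.7
Best best-case = 4.7 → Option 6.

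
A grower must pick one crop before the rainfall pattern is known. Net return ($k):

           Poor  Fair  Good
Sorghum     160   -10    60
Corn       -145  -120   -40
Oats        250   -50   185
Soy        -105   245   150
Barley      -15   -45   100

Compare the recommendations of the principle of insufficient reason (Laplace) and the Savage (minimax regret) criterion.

laplace → Oats; minimax regret → Sorghum (disagree)

Row averages: Sorghum=70, Corn=-305/3, Oats=385/3, Soy=290/3, Barley=40/3
Highest average = 385/3 → Oats.
Column bests: Poor=250, Fair=245, Good=185.
Sorghum regrets: 90, 255, 125 → max 255
Corn regrets: 395, 365, 225 → max 395
Oats regrets: 0, 295, 0 → max 295
Soy regrets: 355, 0, 35 → max 355
Barley regrets: 265, 290, 85 → max 290
Smallest max regret = 255 → Sorghum.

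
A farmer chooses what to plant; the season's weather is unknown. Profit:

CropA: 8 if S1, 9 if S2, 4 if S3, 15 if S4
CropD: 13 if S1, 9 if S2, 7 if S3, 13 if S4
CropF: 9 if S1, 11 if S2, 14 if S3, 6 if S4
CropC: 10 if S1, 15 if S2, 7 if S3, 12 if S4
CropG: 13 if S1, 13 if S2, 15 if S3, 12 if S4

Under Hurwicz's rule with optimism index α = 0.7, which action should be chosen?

CropG

CropA: 0.7·15 + 0.3·4 = 11.7
CropD: 0.7·13 + 0.3·7 = 11.2
CropF: 0.7·14 + 0.3·6 = 11.6
CropC: 0.7·15 + 0.3·7 = 12.6
CropG: 0.7·15 + 0.3·12 = 14.1
Highest Hurwicz score = 14.1 → CropG.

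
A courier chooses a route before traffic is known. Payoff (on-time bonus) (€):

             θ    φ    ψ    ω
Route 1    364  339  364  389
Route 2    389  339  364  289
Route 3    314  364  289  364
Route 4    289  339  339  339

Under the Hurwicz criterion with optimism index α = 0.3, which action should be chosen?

Route 1

Route 1: 0.3·389 + 0.7·339 = 354
Route 2: 0.3·389 + 0.7·289 = 319
Route 3: 0.3·364 + 0.7·289 = 311.5
Route 4: 0.3·339 + 0.7·289 = 304
Highest Hurwicz score = 354 → Route 1.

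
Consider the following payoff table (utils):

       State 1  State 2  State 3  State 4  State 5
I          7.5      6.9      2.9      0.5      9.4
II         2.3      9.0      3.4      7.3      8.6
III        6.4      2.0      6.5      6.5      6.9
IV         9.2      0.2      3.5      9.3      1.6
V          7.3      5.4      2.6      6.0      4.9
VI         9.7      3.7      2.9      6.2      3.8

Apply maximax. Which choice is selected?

Row maxima: I=9.4, II=9.0, III=6.9, IV=9.3, V=7.3, VI=9.7
Best best-case = 9.7 → VI.

VI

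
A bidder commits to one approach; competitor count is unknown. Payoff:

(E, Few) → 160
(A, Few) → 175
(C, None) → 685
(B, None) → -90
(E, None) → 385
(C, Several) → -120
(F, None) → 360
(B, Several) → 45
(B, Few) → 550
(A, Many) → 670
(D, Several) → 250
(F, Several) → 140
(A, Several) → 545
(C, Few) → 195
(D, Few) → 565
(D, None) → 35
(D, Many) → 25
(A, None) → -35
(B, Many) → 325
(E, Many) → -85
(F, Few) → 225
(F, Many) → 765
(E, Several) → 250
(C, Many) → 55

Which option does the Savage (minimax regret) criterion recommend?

F

Column bests: None=685, Few=565, Several=545, Many=765.
A regrets: 720, 390, 0, 95 → max 720
B regrets: 775, 15, 500, 440 → max 775
C regrets: 0, 370, 665, 710 → max 710
D regrets: 650, 0, 295, 740 → max 740
E regrets: 300, 405, 295, 850 → max 850
F regrets: 325, 340, 405, 0 → max 405
Smallest max regret = 405 → F.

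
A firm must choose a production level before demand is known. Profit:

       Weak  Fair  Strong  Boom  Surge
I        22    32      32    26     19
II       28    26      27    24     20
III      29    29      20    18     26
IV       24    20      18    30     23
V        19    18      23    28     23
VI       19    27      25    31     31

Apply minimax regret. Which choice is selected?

Column bests: Weak=29, Fair=32, Strong=32, Boom=31, Surge=31.
I regrets: 7, 0, 0, 5, 12 → max 12
II regrets: 1, 6, 5, 7, 11 → max 11
III regrets: 0, 3, 12, 13, 5 → max 13
IV regrets: 5, 12, 14, 1, 8 → max 14
V regrets: 10, 14, 9, 3, 8 → max 14
VI regrets: 10, 5, 7, 0, 0 → max 10
Smallest max regret = 10 → VI.

VI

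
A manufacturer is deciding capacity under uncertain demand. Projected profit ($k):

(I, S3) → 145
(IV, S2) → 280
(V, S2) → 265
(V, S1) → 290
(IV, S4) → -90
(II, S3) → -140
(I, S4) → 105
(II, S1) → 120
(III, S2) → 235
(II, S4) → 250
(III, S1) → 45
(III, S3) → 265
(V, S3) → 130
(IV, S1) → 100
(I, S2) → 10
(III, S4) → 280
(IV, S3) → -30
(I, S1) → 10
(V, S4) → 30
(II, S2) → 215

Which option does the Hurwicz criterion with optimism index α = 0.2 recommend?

I: 0.2·145 + 0.8·10 = 37
II: 0.2·250 + 0.8·(-140) = -62
III: 0.2·280 + 0.8·45 = 92
IV: 0.2·280 + 0.8·(-90) = -16
V: 0.2·290 + 0.8·30 = 82
Highest Hurwicz score = 92 → III.

III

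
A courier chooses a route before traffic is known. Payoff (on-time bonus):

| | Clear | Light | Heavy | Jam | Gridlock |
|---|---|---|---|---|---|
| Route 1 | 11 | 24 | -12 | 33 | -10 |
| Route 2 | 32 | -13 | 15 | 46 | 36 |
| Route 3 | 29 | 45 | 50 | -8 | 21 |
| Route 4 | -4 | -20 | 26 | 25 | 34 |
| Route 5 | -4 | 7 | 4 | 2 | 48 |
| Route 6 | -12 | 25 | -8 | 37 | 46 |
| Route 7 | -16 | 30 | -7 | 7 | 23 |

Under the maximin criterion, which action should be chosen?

Row minima: Route 1=-12, Route 2=-13, Route 3=-8, Route 4=-20, Route 5=-4, Route 6=-12, Route 7=-16
Best worst-case = -4 → Route 5.

Route 5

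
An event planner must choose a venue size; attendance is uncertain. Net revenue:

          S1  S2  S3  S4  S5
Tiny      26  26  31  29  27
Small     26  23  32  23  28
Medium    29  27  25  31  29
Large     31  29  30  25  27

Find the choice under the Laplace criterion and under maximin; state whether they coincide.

Row averages: Tiny=27.8, Small=26.4, Medium=28.2, Large=28.4
Highest average = 28.4 → Large.
Row minima: Tiny=26, Small=23, Medium=25, Large=25
Best worst-case = 26 → Tiny.

laplace → Large; maximin → Tiny (disagree)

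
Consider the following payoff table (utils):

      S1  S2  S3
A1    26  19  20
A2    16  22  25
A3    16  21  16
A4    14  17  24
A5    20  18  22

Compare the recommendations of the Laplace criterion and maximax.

laplace → A1; maximax → A1 (agree)

Row averages: A1=65/3, A2=21, A3=53/3, A4=55/3, A5=20
Highest average = 65/3 → A1.
Row maxima: A1=26, A2=25, A3=21, A4=24, A5=22
Best best-case = 26 → A1.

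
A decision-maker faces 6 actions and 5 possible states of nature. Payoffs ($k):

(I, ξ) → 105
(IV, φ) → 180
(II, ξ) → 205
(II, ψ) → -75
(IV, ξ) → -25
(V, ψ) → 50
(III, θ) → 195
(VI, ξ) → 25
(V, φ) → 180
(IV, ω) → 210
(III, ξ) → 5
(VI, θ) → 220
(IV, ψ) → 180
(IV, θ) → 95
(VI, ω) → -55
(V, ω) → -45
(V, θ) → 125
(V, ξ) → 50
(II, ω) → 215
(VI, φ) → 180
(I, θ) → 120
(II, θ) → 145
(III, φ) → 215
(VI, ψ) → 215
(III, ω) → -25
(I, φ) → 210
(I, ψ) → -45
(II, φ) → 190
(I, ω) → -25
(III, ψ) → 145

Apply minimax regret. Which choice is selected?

Column bests: θ=220, φ=215, ψ=215, ω=215, ξ=205.
I regrets: 100, 5, 260, 240, 100 → max 260
II regrets: 75, 25, 290, 0, 0 → max 290
III regrets: 25, 0, 70, 240, 200 → max 240
IV regrets: 125, 35, 35, 5, 230 → max 230
V regrets: 95, 35, 165, 260, 155 → max 260
VI regrets: 0, 35, 0, 270, 180 → max 270
Smallest max regret = 230 → IV.

IV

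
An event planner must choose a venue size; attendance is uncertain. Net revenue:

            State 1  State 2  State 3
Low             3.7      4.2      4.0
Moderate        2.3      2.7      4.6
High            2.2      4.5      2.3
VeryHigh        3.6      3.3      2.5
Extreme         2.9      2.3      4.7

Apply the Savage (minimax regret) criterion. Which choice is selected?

Low

Column bests: State 1=3.7, State 2=4.5, State 3=4.7.
Low regrets: 0.0, 0.3, 0.7 → max 0.7
Moderate regrets: 1.4, 1.8, 0.1 → max 1.8
High regrets: 1.5, 0.0, 2.4 → max 2.4
VeryHigh regrets: 0.1, 1.2, 2.2 → max 2.2
Extreme regrets: 0.8, 2.2, 0.0 → max 2.2
Smallest max regret = 0.7 → Low.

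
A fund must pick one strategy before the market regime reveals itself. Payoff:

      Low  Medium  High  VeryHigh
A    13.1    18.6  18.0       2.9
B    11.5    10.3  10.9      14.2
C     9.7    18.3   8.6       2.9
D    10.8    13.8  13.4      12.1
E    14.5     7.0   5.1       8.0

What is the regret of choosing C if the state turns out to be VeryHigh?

Best payoff under VeryHigh is 14.2.
Regret = 14.2 − 2.9 = 11.3.

11.3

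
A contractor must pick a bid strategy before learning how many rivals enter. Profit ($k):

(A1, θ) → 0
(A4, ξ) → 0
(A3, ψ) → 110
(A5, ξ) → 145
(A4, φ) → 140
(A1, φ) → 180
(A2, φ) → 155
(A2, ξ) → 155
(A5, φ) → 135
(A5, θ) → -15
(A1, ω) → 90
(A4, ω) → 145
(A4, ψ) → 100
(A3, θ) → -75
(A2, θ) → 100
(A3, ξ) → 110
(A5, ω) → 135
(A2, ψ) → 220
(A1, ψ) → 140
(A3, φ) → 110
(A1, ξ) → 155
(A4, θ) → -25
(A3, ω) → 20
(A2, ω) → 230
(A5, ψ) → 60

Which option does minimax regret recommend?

A2

Column bests: θ=100, φ=180, ψ=220, ω=230, ξ=155.
A1 regrets: 100, 0, 80, 140, 0 → max 140
A2 regrets: 0, 25, 0, 0, 0 → max 25
A3 regrets: 175, 70, 110, 210, 45 → max 210
A4 regrets: 125, 40, 120, 85, 155 → max 155
A5 regrets: 115, 45, 160, 95, 10 → max 160
Smallest max regret = 25 → A2.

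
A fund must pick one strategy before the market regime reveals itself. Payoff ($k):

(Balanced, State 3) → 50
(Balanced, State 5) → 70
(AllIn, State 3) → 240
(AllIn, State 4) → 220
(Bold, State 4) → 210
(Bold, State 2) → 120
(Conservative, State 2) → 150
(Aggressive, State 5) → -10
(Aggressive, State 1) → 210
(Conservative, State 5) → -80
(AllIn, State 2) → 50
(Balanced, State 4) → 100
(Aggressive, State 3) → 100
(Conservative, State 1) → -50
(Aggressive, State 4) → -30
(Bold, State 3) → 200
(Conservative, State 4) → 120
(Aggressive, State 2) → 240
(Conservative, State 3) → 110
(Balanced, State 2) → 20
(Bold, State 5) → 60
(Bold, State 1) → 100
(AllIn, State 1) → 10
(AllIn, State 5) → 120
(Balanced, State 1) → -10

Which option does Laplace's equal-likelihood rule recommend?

Bold

Row averages: Conservative=50, Balanced=46, Aggressive=102, Bold=138, AllIn=128
Highest average = 138 → Bold.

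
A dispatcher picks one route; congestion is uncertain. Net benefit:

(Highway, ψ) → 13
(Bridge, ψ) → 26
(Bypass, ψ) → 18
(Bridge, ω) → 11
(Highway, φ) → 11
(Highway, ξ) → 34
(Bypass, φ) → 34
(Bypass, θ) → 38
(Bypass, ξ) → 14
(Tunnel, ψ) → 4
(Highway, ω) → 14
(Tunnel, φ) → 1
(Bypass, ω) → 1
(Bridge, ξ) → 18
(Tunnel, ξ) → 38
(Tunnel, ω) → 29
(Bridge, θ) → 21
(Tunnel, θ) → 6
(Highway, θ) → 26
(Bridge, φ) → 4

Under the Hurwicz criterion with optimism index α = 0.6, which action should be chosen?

Bypass: 0.6·38 + 0.4·1 = 23.2
Highway: 0.6·34 + 0.4·11 = 24.8
Tunnel: 0.6·38 + 0.4·1 = 23.2
Bridge: 0.6·26 + 0.4·4 = 17.2
Highest Hurwicz score = 24.8 → Highway.

Highway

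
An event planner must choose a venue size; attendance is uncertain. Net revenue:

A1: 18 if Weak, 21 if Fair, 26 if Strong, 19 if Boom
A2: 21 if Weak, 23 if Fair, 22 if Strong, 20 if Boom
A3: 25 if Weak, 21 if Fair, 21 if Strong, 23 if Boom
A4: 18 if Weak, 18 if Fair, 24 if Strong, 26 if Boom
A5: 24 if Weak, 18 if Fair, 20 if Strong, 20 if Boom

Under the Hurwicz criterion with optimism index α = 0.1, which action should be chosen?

A3

A1: 0.1·26 + 0.9·18 = 18.8
A2: 0.1·23 + 0.9·20 = 20.3
A3: 0.1·25 + 0.9·21 = 21.4
A4: 0.1·26 + 0.9·18 = 18.8
A5: 0.1·24 + 0.9·18 = 18.6
Highest Hurwicz score = 21.4 → A3.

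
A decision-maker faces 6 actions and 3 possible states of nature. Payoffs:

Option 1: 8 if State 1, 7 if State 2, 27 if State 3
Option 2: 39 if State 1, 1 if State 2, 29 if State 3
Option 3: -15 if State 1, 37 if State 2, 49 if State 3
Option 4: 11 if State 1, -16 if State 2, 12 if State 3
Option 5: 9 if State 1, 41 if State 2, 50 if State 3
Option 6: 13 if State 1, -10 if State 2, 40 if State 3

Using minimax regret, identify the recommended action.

Column bests: State 1=39, State 2=41, State 3=50.
Option 1 regrets: 31, 34, 23 → max 34
Option 2 regrets: 0, 40, 21 → max 40
Option 3 regrets: 54, 4, 1 → max 54
Option 4 regrets: 28, 57, 38 → max 57
Option 5 regrets: 30, 0, 0 → max 30
Option 6 regrets: 26, 51, 10 → max 51
Smallest max regret = 30 → Option 5.

Option 5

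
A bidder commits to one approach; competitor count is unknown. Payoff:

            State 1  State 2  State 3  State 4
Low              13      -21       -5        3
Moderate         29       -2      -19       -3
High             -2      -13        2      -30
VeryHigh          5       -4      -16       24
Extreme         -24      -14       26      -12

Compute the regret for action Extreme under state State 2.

Best payoff under State 2 is -2.
Regret = -2 − (-14) = 12.

12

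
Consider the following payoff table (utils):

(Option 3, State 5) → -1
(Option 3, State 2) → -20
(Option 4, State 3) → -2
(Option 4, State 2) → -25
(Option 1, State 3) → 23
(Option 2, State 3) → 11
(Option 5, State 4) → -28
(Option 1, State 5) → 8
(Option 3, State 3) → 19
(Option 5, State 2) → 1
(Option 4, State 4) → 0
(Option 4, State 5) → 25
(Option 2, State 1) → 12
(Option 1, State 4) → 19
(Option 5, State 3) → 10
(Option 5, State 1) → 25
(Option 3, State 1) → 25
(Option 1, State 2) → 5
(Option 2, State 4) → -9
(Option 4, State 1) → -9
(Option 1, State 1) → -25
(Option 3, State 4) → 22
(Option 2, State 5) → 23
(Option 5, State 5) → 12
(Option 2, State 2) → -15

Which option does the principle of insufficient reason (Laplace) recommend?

Row averages: Option 1=6, Option 2=4.4, Option 3=9, Option 4=-2.2, Option 5=4
Highest average = 9 → Option 3.

Option 3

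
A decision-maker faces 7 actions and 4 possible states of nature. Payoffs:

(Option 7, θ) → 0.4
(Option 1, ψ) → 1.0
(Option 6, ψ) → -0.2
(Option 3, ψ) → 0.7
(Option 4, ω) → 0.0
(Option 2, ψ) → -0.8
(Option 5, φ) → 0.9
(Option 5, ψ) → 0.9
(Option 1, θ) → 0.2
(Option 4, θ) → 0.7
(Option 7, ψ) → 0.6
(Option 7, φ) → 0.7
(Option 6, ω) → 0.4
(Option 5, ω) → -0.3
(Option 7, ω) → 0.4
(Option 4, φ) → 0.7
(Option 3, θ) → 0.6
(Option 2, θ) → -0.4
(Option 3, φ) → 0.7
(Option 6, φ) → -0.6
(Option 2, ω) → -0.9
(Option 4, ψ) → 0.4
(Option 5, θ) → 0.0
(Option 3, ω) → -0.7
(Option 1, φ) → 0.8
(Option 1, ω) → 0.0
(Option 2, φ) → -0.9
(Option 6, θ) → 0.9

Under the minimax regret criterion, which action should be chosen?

Column bests: θ=0.9, φ=0.9, ψ=1.0, ω=0.4.
Option 1 regrets: 0.7, 0.1, 0.0, 0.4 → max 0.7
Option 2 regrets: 1.3, 1.8, 1.8, 1.3 → max 1.8
Option 3 regrets: 0.3, 0.2, 0.3, 1.1 → max 1.1
Option 4 regrets: 0.2, 0.2, 0.6, 0.4 → max 0.6
Option 5 regrets: 0.9, 0.0, 0.1, 0.7 → max 0.9
Option 6 regrets: 0.0, 1.5, 1.2, 0.0 → max 1.5
Option 7 regrets: 0.5, 0.2, 0.4, 0.0 → max 0.5
Smallest max regret = 0.5 → Option 7.

Option 7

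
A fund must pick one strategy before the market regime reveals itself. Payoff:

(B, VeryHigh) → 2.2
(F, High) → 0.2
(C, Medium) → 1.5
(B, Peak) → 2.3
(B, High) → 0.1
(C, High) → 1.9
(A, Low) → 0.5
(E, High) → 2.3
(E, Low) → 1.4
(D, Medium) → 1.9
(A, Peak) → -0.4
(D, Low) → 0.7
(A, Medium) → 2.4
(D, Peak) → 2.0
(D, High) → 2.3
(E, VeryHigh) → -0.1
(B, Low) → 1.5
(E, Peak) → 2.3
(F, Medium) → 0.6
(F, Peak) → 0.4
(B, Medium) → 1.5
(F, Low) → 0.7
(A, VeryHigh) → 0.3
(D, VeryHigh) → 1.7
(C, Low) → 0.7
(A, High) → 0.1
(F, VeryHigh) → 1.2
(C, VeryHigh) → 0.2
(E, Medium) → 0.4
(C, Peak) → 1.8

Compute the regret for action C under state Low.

Best payoff under Low is 1.5.
Regret = 1.5 − 0.7 = 0.8.

0.8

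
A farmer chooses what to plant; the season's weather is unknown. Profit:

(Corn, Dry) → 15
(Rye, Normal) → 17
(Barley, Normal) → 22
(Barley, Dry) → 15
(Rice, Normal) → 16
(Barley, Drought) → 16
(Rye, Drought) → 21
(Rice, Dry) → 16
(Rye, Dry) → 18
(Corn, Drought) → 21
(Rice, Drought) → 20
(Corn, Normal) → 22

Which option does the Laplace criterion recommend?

Corn

Row averages: Rice=52/3, Corn=58/3, Rye=56/3, Barley=53/3
Highest average = 58/3 → Corn.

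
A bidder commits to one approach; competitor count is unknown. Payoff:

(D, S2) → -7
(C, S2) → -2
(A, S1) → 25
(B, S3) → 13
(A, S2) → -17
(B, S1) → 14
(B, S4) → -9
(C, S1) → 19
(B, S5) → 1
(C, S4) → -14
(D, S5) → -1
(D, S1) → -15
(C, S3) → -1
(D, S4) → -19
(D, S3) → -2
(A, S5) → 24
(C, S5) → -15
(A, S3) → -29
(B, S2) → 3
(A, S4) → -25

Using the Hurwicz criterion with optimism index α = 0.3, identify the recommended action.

B

A: 0.3·25 + 0.7·(-29) = -12.8
B: 0.3·14 + 0.7·(-9) = -2.1
C: 0.3·19 + 0.7·(-15) = -4.8
D: 0.3·(-1) + 0.7·(-19) = -13.6
Highest Hurwicz score = -2.1 → B.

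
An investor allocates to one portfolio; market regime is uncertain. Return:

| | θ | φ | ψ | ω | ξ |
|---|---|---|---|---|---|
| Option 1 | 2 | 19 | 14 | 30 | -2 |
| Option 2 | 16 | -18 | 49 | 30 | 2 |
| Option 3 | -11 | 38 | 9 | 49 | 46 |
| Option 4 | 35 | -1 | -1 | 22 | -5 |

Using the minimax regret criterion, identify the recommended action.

Column bests: θ=35, φ=38, ψ=49, ω=49, ξ=46.
Option 1 regrets: 33, 19, 35, 19, 48 → max 48
Option 2 regrets: 19, 56, 0, 19, 44 → max 56
Option 3 regrets: 46, 0, 40, 0, 0 → max 46
Option 4 regrets: 0, 39, 50, 27, 51 → max 51
Smallest max regret = 46 → Option 3.

Option 3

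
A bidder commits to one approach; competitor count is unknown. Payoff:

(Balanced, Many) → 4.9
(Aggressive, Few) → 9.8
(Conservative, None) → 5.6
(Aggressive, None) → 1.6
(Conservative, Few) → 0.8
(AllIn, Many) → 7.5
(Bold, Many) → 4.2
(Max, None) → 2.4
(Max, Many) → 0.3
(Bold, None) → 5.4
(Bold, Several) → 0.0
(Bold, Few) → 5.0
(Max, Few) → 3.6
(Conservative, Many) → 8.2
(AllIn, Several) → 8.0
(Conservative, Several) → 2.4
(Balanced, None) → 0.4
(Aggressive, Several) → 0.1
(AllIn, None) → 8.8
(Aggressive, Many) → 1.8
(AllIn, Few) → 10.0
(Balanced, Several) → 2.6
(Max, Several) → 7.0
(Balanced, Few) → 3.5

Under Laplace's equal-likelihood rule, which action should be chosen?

Row averages: Conservative=4.25, Balanced=2.85, Aggressive=3.325, Bold=3.65, AllIn=8.575, Max=3.325
Highest average = 8.575 → AllIn.

AllIn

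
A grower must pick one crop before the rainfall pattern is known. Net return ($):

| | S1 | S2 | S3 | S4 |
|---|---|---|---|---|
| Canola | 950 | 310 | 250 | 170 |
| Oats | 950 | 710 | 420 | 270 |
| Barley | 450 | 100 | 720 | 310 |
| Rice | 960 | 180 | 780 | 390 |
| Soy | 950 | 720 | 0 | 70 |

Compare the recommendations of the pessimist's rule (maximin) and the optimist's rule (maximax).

Row minima: Canola=170, Oats=270, Barley=100, Rice=180, Soy=0
Best worst-case = 270 → Oats.
Row maxima: Canola=950, Oats=950, Barley=720, Rice=960, Soy=950
Best best-case = 960 → Rice.

maximin → Oats; maximax → Rice (disagree)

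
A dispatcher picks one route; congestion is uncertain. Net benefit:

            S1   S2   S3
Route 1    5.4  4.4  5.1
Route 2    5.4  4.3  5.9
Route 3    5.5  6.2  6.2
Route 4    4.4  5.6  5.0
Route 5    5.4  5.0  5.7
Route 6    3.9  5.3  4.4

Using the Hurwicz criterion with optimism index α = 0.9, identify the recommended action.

Route 3

Route 1: 0.9·5.4 + 0.1·4.4 = 5.3
Route 2: 0.9·5.9 + 0.1·4.3 = 5.74
Route 3: 0.9·6.2 + 0.1·5.5 = 6.13
Route 4: 0.9·5.6 + 0.1·4.4 = 5.48
Route 5: 0.9·5.7 + 0.1·5.0 = 5.63
Route 6: 0.9·5.3 + 0.1·3.9 = 5.16
Highest Hurwicz score = 6.13 → Route 3.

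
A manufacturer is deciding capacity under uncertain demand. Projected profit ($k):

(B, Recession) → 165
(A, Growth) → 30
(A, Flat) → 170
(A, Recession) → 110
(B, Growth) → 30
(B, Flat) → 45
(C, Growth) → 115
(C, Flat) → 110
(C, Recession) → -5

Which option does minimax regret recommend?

Column bests: Recession=165, Flat=170, Growth=115.
A regrets: 55, 0, 85 → max 85
B regrets: 0, 125, 85 → max 125
C regrets: 170, 60, 0 → max 170
Smallest max regret = 85 → A.

A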